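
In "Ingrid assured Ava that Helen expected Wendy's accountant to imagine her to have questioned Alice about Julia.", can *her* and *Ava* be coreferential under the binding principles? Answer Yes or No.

Yes

*Ava* is an R-expression; Principle C requires it to be free (not bound by any c-commanding expression).
— her: subject of the clause headed by 'questioned'; the pronoun does not c-command the R-expression — coreference allowed.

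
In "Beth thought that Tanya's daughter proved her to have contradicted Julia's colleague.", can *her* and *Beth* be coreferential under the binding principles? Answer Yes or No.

Yes

*Beth* is an R-expression; Principle C requires it to be free (not bound by any c-commanding expression).
— her: subject of the clause headed by 'contradicted'; the pronoun does not c-command the R-expression — coreference allowed.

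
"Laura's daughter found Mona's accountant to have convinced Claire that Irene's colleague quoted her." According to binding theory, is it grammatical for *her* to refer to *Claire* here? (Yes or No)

*Claire* is an R-expression; Principle C requires it to be free (not bound by any c-commanding expression).
— her: object of the clause headed by 'quoted'; the pronoun does not c-command the R-expression — coreference allowed.

Yes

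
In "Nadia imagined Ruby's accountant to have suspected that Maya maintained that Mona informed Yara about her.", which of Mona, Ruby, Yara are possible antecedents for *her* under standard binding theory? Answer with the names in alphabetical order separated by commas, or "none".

*her* is a pronoun; Principle B requires it to be free in its binding domain — the clause headed by 'informed'.
— Mona: subject of the clause headed by 'informed'; c-commands the pronoun within its binding domain — blocked (Principle B).
— Ruby: possessor inside the subject DP of the clause headed by 'suspected'; does not c-command the pronoun — Principle B does not apply; allowed.
— Yara: object of the clause headed by 'informed'; c-commands the pronoun within its binding domain — blocked (Principle B).

Ruby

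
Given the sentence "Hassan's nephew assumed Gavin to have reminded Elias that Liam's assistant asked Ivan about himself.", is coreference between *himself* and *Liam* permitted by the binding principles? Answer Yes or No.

*himself* is a reflexive; Principle A requires it to be bound within its binding domain — the clause headed by 'asked'.
— Liam: possessor inside the subject DP of the clause headed by 'asked'; does not c-command the reflexive — cannot bind it (Principle A).

No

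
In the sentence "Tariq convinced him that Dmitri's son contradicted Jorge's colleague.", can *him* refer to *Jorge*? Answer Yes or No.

*him* is a pronoun; Principle B requires it to be free in its binding domain — the matrix clause.
— Jorge: possessor inside the object DP of the clause headed by 'contradicted'; is c-commanded by the pronoun; coreference would bind this R-expression — blocked (Principle C).

No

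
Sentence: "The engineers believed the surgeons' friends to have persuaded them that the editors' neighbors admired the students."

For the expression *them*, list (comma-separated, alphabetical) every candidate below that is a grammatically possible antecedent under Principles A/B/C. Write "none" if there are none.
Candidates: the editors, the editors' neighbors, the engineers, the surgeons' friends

the engineers

*them* is a pronoun; Principle B requires it to be free in its binding domain — the clause headed by 'persuaded'.
— the editors: possessor inside the subject DP of the clause headed by 'admired'; is c-commanded by the pronoun; coreference would bind this R-expression — blocked (Principle C).
— the editors' neighbors: subject of the clause headed by 'admired'; is c-commanded by the pronoun; coreference would bind this R-expression — blocked (Principle C).
— the engineers: subject of the matrix clause; c-commands the pronoun but lies outside its binding domain — allowed.
— the surgeons' friends: subject of the clause headed by 'persuaded'; c-commands the pronoun within its binding domain — blocked (Principle B).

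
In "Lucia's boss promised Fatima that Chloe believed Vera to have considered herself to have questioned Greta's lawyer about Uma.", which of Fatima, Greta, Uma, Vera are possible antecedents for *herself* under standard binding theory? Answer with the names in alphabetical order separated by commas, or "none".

Vera

*herself* is a reflexive; Principle A requires it to be bound within its binding domain — the clause headed by 'considered'.
— Fatima: object of the matrix clause; c-commands the reflexive but lies outside its binding domain — cannot bind it (Principle A).
— Greta: possessor inside the object DP of the clause headed by 'questioned'; does not c-command the reflexive — cannot bind it (Principle A).
— Uma: second object of the clause headed by 'questioned'; does not c-command the reflexive — cannot bind it (Principle A).
— Vera: subject of the clause headed by 'considered'; c-commands the reflexive within its binding domain — allowed (Principle A).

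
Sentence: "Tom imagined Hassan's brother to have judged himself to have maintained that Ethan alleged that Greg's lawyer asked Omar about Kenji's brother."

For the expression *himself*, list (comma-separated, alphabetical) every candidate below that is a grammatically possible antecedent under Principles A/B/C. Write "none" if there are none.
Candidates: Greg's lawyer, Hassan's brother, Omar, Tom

Hassan's brother

*himself* is a reflexive; Principle A requires it to be bound within its binding domain — the clause headed by 'judged'.
— Greg's lawyer: subject of the clause headed by 'asked'; does not c-command the reflexive — cannot bind it (Principle A).
— Hassan's brother: subject of the clause headed by 'judged'; c-commands the reflexive within its binding domain — allowed (Principle A).
— Omar: object of the clause headed by 'asked'; does not c-command the reflexive — cannot bind it (Principle A).
— Tom: subject of the matrix clause; c-commands the reflexive but lies outside its binding domain — cannot bind it (Principle A).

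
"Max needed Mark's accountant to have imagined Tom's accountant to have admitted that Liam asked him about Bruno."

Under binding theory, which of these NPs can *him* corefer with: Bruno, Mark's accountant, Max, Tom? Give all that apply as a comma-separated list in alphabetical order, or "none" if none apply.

Mark's accountant, Max, Tom

*him* is a pronoun; Principle B requires it to be free in its binding domain — the clause headed by 'asked'.
— Bruno: second object of the clause headed by 'asked'; is c-commanded by the pronoun; coreference would bind this R-expression — blocked (Principle C).
— Mark's accountant: subject of the clause headed by 'imagined'; c-commands the pronoun but lies outside its binding domain — allowed.
— Max: subject of the matrix clause; c-commands the pronoun but lies outside its binding domain — allowed.
— Tom: possessor inside the subject DP of the clause headed by 'admitted'; does not c-command the pronoun — Principle B does not apply; allowed.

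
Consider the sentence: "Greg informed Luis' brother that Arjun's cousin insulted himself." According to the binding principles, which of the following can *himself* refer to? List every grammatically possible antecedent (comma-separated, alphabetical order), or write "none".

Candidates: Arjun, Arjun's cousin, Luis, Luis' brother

Arjun's cousin

*himself* is a reflexive; Principle A requires it to be bound within its binding domain — the clause headed by 'insulted'.
— Arjun: possessor inside the subject DP of the clause headed by 'insulted'; does not c-command the reflexive — cannot bind it (Principle A).
— Arjun's cousin: subject of the clause headed by 'insulted'; c-commands the reflexive within its binding domain — allowed (Principle A).
— Luis: possessor inside the object DP of the matrix clause; does not c-command the reflexive — cannot bind it (Principle A).
— Luis' brother: object of the matrix clause; c-commands the reflexive but lies outside its binding domain — cannot bind it (Principle A).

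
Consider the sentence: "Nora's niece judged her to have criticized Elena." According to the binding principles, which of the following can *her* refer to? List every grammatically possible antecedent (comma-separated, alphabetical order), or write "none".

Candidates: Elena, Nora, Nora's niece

Nora

*her* is a pronoun; Principle B requires it to be free in its binding domain — the matrix clause.
— Elena: object of the clause headed by 'criticized'; is c-commanded by the pronoun; coreference would bind this R-expression — blocked (Principle C).
— Nora: possessor inside the subject DP of the matrix clause; does not c-command the pronoun — Principle B does not apply; allowed.
— Nora's niece: subject of the matrix clause; c-commands the pronoun within its binding domain — blocked (Principle B).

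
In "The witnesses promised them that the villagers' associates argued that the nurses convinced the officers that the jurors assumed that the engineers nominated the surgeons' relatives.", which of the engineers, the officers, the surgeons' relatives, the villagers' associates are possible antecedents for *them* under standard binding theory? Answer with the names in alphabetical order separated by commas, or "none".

none

*them* is a pronoun; Principle B requires it to be free in its binding domain — the matrix clause.
— the engineers: subject of the clause headed by 'nominated'; is c-commanded by the pronoun; coreference would bind this R-expression — blocked (Principle C).
— the officers: object of the clause headed by 'convinced'; is c-commanded by the pronoun; coreference would bind this R-expression — blocked (Principle C).
— the surgeons' relatives: object of the clause headed by 'nominated'; is c-commanded by the pronoun; coreference would bind this R-expression — blocked (Principle C).
— the villagers' associates: subject of the clause headed by 'argued'; is c-commanded by the pronoun; coreference would bind this R-expression — blocked (Principle C).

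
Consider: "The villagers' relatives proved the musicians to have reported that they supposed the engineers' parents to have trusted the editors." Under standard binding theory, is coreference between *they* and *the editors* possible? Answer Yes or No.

*the editors* is an R-expression; Principle C requires it to be free (not bound by any c-commanding expression).
— they: subject of the clause headed by 'supposed'; the pronoun c-commands the R-expression — coreference blocked (Principle C).

No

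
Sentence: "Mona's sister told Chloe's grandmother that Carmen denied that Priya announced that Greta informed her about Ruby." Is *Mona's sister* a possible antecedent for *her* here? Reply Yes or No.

*her* is a pronoun; Principle B requires it to be free in its binding domain — the clause headed by 'informed'.
— Mona's sister: subject of the matrix clause; c-commands the pronoun but lies outside its binding domain — allowed.

Yes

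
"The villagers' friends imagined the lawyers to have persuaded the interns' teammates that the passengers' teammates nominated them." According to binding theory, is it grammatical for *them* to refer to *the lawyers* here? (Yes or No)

Yes

*the lawyers* is an R-expression; Principle C requires it to be free (not bound by any c-commanding expression).
— them: object of the clause headed by 'nominated'; the pronoun does not c-command the R-expression — coreference allowed.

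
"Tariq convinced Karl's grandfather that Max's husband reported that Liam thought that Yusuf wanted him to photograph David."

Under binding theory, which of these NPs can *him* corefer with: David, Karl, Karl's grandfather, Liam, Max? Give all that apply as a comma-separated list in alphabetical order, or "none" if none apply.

*him* is a pronoun; Principle B requires it to be free in its binding domain — the clause headed by 'wanted'.
— David: object of the clause headed by 'photograph'; is c-commanded by the pronoun; coreference would bind this R-expression — blocked (Principle C).
— Karl: possessor inside the object DP of the matrix clause; does not c-command the pronoun — Principle B does not apply; allowed.
— Karl's grandfather: object of the matrix clause; c-commands the pronoun but lies outside its binding domain — allowed.
— Liam: subject of the clause headed by 'thought'; c-commands the pronoun but lies outside its binding domain — allowed.
— Max: possessor inside the subject DP of the clause headed by 'reported'; does not c-command the pronoun — Principle B does not apply; allowed.

Karl, Karl's grandfather, Liam, Max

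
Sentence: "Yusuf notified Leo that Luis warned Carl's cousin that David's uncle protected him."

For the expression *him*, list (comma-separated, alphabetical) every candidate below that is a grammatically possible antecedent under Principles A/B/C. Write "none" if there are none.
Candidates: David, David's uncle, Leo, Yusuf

*him* is a pronoun; Principle B requires it to be free in its binding domain — the clause headed by 'protected'.
— David: possessor inside the subject DP of the clause headed by 'protected'; does not c-command the pronoun — Principle B does not apply; allowed.
— David's uncle: subject of the clause headed by 'protected'; c-commands the pronoun within its binding domain — blocked (Principle B).
— Leo: object of the matrix clause; c-commands the pronoun but lies outside its binding domain — allowed.
— Yusuf: subject of the matrix clause; c-commands the pronoun but lies outside its binding domain — allowed.

David, Leo, Yusuf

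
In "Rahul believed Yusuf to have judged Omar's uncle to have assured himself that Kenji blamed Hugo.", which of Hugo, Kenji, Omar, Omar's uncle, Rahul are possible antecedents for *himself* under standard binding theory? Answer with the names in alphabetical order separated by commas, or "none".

Omar's uncle

*himself* is a reflexive; Principle A requires it to be bound within its binding domain — the clause headed by 'assured'.
— Hugo: object of the clause headed by 'blamed'; does not c-command the reflexive — cannot bind it (Principle A).
— Kenji: subject of the clause headed by 'blamed'; does not c-command the reflexive — cannot bind it (Principle A).
— Omar: possessor inside the subject DP of the clause headed by 'assured'; does not c-command the reflexive — cannot bind it (Principle A).
— Omar's uncle: subject of the clause headed by 'assured'; c-commands the reflexive within its binding domain — allowed (Principle A).
— Rahul: subject of the matrix clause; c-commands the reflexive but lies outside its binding domain — cannot bind it (Principle A).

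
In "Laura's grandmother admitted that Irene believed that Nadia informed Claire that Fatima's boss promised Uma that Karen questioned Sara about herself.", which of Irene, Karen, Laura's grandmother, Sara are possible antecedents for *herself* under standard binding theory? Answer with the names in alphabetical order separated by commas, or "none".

Karen, Sara

*herself* is a reflexive; Principle A requires it to be bound within its binding domain — the clause headed by 'questioned'.
— Irene: subject of the clause headed by 'believed'; c-commands the reflexive but lies outside its binding domain — cannot bind it (Principle A).
— Karen: subject of the clause headed by 'questioned'; c-commands the reflexive within its binding domain — allowed (Principle A).
— Laura's grandmother: subject of the matrix clause; c-commands the reflexive but lies outside its binding domain — cannot bind it (Principle A).
— Sara: object of the clause headed by 'questioned'; c-commands the reflexive within its binding domain — allowed (Principle A).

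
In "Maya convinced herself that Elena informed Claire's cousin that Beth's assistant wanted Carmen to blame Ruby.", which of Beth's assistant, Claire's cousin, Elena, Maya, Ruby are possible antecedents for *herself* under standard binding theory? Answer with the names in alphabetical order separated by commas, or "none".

*herself* is a reflexive; Principle A requires it to be bound within its binding domain — the matrix clause.
— Beth's assistant: subject of the clause headed by 'wanted'; does not c-command the reflexive — cannot bind it (Principle A).
— Claire's cousin: object of the clause headed by 'informed'; does not c-command the reflexive — cannot bind it (Principle A).
— Elena: subject of the clause headed by 'informed'; does not c-command the reflexive — cannot bind it (Principle A).
— Maya: subject of the matrix clause; c-commands the reflexive within its binding domain — allowed (Principle A).
— Ruby: object of the clause headed by 'blame'; does not c-command the reflexive — cannot bind it (Principle A).

Maya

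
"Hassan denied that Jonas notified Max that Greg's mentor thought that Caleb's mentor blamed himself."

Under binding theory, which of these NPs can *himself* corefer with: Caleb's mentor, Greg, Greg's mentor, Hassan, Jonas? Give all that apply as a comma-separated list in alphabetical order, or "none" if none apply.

*himself* is a reflexive; Principle A requires it to be bound within its binding domain — the clause headed by 'blamed'.
— Caleb's mentor: subject of the clause headed by 'blamed'; c-commands the reflexive within its binding domain — allowed (Principle A).
— Greg: possessor inside the subject DP of the clause headed by 'thought'; does not c-command the reflexive — cannot bind it (Principle A).
— Greg's mentor: subject of the clause headed by 'thought'; c-commands the reflexive but lies outside its binding domain — cannot bind it (Principle A).
— Hassan: subject of the matrix clause; c-commands the reflexive but lies outside its binding domain — cannot bind it (Principle A).
— Jonas: subject of the clause headed by 'notified'; c-commands the reflexive but lies outside its binding domain — cannot bind it (Principle A).

Caleb's mentor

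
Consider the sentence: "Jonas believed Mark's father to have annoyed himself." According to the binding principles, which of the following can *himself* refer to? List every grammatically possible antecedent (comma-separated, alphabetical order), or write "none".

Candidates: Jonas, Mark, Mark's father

Mark's father

*himself* is a reflexive; Principle A requires it to be bound within its binding domain — the clause headed by 'annoyed'.
— Jonas: subject of the matrix clause; c-commands the reflexive but lies outside its binding domain — cannot bind it (Principle A).
— Mark: possessor inside the subject DP of the clause headed by 'annoyed'; does not c-command the reflexive — cannot bind it (Principle A).
— Mark's father: subject of the clause headed by 'annoyed'; c-commands the reflexive within its binding domain — allowed (Principle A).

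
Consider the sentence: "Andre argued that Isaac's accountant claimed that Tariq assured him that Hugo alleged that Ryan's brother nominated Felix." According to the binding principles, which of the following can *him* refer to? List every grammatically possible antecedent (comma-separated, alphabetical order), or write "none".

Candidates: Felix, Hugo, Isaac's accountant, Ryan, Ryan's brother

Isaac's accountant

*him* is a pronoun; Principle B requires it to be free in its binding domain — the clause headed by 'assured'.
— Felix: object of the clause headed by 'nominated'; is c-commanded by the pronoun; coreference would bind this R-expression — blocked (Principle C).
— Hugo: subject of the clause headed by 'alleged'; is c-commanded by the pronoun; coreference would bind this R-expression — blocked (Principle C).
— Isaac's accountant: subject of the clause headed by 'claimed'; c-commands the pronoun but lies outside its binding domain — allowed.
— Ryan: possessor inside the subject DP of the clause headed by 'nominated'; is c-commanded by the pronoun; coreference would bind this R-expression — blocked (Principle C).
— Ryan's brother: subject of the clause headed by 'nominated'; is c-commanded by the pronoun; coreference would bind this R-expression — blocked (Principle C).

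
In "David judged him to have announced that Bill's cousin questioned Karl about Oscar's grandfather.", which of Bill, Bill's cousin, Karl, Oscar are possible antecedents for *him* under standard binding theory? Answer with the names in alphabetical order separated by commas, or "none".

*him* is a pronoun; Principle B requires it to be free in its binding domain — the matrix clause.
— Bill: possessor inside the subject DP of the clause headed by 'questioned'; is c-commanded by the pronoun; coreference would bind this R-expression — blocked (Principle C).
— Bill's cousin: subject of the clause headed by 'questioned'; is c-commanded by the pronoun; coreference would bind this R-expression — blocked (Principle C).
— Karl: object of the clause headed by 'questioned'; is c-commanded by the pronoun; coreference would bind this R-expression — blocked (Principle C).
— Oscar: possessor inside the second object DP of the clause headed by 'questioned'; is c-commanded by the pronoun; coreference would bind this R-expression — blocked (Principle C).

none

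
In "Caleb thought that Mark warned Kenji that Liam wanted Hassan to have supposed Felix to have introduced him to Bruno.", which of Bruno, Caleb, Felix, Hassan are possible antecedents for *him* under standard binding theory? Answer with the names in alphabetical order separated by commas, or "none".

*him* is a pronoun; Principle B requires it to be free in its binding domain — the clause headed by 'introduced'.
— Bruno: second object of the clause headed by 'introduced'; is c-commanded by the pronoun; coreference would bind this R-expression — blocked (Principle C).
— Caleb: subject of the matrix clause; c-commands the pronoun but lies outside its binding domain — allowed.
— Felix: subject of the clause headed by 'introduced'; c-commands the pronoun within its binding domain — blocked (Principle B).
— Hassan: subject of the clause headed by 'supposed'; c-commands the pronoun but lies outside its binding domain — allowed.

Caleb, Hassan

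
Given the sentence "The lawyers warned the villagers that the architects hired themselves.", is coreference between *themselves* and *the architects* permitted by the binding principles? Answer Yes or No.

*themselves* is a reflexive; Principle A requires it to be bound within its binding domain — the clause headed by 'hired'.
— the architects: subject of the clause headed by 'hired'; c-commands the reflexive within its binding domain — allowed (Principle A).

Yes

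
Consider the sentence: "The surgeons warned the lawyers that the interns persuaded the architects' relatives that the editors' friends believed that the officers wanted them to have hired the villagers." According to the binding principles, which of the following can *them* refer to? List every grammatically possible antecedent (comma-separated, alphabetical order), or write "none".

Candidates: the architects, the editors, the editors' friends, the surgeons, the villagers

the architects, the editors, the editors' friends, the surgeons

*them* is a pronoun; Principle B requires it to be free in its binding domain — the clause headed by 'wanted'.
— the architects: possessor inside the object DP of the clause headed by 'persuaded'; does not c-command the pronoun — Principle B does not apply; allowed.
— the editors: possessor inside the subject DP of the clause headed by 'believed'; does not c-command the pronoun — Principle B does not apply; allowed.
— the editors' friends: subject of the clause headed by 'believed'; c-commands the pronoun but lies outside its binding domain — allowed.
— the surgeons: subject of the matrix clause; c-commands the pronoun but lies outside its binding domain — allowed.
— the villagers: object of the clause headed by 'hired'; is c-commanded by the pronoun; coreference would bind this R-expression — blocked (Principle C).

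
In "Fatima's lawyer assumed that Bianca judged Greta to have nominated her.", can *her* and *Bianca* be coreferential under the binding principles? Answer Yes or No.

*Bianca* is an R-expression; Principle C requires it to be free (not bound by any c-commanding expression).
— her: object of the clause headed by 'nominated'; the pronoun does not c-command the R-expression — coreference allowed.

Yes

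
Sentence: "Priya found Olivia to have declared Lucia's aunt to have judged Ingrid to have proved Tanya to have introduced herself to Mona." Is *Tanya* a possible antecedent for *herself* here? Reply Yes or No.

Yes

*herself* is a reflexive; Principle A requires it to be bound within its binding domain — the clause headed by 'introduced'.
— Tanya: subject of the clause headed by 'introduced'; c-commands the reflexive within its binding domain — allowed (Principle A).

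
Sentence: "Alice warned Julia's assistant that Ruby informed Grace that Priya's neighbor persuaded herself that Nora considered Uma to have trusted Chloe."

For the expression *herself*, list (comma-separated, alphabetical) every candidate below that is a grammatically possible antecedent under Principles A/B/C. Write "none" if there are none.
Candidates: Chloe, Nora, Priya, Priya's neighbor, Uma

*herself* is a reflexive; Principle A requires it to be bound within its binding domain — the clause headed by 'persuaded'.
— Chloe: object of the clause headed by 'trusted'; does not c-command the reflexive — cannot bind it (Principle A).
— Nora: subject of the clause headed by 'considered'; does not c-command the reflexive — cannot bind it (Principle A).
— Priya: possessor inside the subject DP of the clause headed by 'persuaded'; does not c-command the reflexive — cannot bind it (Principle A).
— Priya's neighbor: subject of the clause headed by 'persuaded'; c-commands the reflexive within its binding domain — allowed (Principle A).
— Uma: subject of the clause headed by 'trusted'; does not c-command the reflexive — cannot bind it (Principle A).

Priya's neighbor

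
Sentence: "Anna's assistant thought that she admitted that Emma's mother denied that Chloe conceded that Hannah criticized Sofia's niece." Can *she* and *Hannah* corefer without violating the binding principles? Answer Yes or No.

No

*Hannah* is an R-expression; Principle C requires it to be free (not bound by any c-commanding expression).
— she: subject of the clause headed by 'admitted'; the pronoun c-commands the R-expression — coreference blocked (Principle C).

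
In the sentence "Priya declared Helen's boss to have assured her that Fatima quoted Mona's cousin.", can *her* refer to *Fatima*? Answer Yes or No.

*her* is a pronoun; Principle B requires it to be free in its binding domain — the clause headed by 'assured'.
— Fatima: subject of the clause headed by 'quoted'; is c-commanded by the pronoun; coreference would bind this R-expression — blocked (Principle C).

No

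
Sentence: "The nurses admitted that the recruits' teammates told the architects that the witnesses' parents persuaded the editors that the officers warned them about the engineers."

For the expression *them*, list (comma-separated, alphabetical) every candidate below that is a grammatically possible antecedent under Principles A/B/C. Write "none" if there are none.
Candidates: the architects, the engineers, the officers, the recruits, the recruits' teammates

*them* is a pronoun; Principle B requires it to be free in its binding domain — the clause headed by 'warned'.
— the architects: object of the clause headed by 'told'; c-commands the pronoun but lies outside its binding domain — allowed.
— the engineers: second object of the clause headed by 'warned'; is c-commanded by the pronoun; coreference would bind this R-expression — blocked (Principle C).
— the officers: subject of the clause headed by 'warned'; c-commands the pronoun within its binding domain — blocked (Principle B).
— the recruits: possessor inside the subject DP of the clause headed by 'told'; does not c-command the pronoun — Principle B does not apply; allowed.
— the recruits' teammates: subject of the clause headed by 'told'; c-commands the pronoun but lies outside its binding domain — allowed.

the architects, the recruits, the recruits' teammates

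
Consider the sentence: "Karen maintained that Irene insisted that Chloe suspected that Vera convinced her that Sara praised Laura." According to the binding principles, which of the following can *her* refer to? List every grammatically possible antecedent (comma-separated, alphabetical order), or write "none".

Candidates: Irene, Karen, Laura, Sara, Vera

Irene, Karen

*her* is a pronoun; Principle B requires it to be free in its binding domain — the clause headed by 'convinced'.
— Irene: subject of the clause headed by 'insisted'; c-commands the pronoun but lies outside its binding domain — allowed.
— Karen: subject of the matrix clause; c-commands the pronoun but lies outside its binding domain — allowed.
— Laura: object of the clause headed by 'praised'; is c-commanded by the pronoun; coreference would bind this R-expression — blocked (Principle C).
— Sara: subject of the clause headed by 'praised'; is c-commanded by the pronoun; coreference would bind this R-expression — blocked (Principle C).
— Vera: subject of the clause headed by 'convinced'; c-commands the pronoun within its binding domain — blocked (Principle B).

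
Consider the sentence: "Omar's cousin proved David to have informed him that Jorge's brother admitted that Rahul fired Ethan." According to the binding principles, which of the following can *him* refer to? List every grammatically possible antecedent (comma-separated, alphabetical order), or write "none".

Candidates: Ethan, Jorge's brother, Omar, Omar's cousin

Omar, Omar's cousin

*him* is a pronoun; Principle B requires it to be free in its binding domain — the clause headed by 'informed'.
— Ethan: object of the clause headed by 'fired'; is c-commanded by the pronoun; coreference would bind this R-expression — blocked (Principle C).
— Jorge's brother: subject of the clause headed by 'admitted'; is c-commanded by the pronoun; coreference would bind this R-expression — blocked (Principle C).
— Omar: possessor inside the subject DP of the matrix clause; does not c-command the pronoun — Principle B does not apply; allowed.
— Omar's cousin: subject of the matrix clause; c-commands the pronoun but lies outside its binding domain — allowed.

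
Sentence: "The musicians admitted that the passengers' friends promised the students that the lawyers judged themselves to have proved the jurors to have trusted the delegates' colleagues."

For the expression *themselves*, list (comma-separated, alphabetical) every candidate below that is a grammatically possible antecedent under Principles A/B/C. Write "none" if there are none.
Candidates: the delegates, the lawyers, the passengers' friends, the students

the lawyers

*themselves* is a reflexive; Principle A requires it to be bound within its binding domain — the clause headed by 'judged'.
— the delegates: possessor inside the object DP of the clause headed by 'trusted'; does not c-command the reflexive — cannot bind it (Principle A).
— the lawyers: subject of the clause headed by 'judged'; c-commands the reflexive within its binding domain — allowed (Principle A).
— the passengers' friends: subject of the clause headed by 'promised'; c-commands the reflexive but lies outside its binding domain — cannot bind it (Principle A).
— the students: object of the clause headed by 'promised'; c-commands the reflexive but lies outside its binding domain — cannot bind it (Principle A).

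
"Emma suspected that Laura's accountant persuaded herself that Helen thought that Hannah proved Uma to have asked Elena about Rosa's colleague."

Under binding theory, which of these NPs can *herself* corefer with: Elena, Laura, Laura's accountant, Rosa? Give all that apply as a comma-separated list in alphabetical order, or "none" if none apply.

*herself* is a reflexive; Principle A requires it to be bound within its binding domain — the clause headed by 'persuaded'.
— Elena: object of the clause headed by 'asked'; does not c-command the reflexive — cannot bind it (Principle A).
— Laura: possessor inside the subject DP of the clause headed by 'persuaded'; does not c-command the reflexive — cannot bind it (Principle A).
— Laura's accountant: subject of the clause headed by 'persuaded'; c-commands the reflexive within its binding domain — allowed (Principle A).
— Rosa: possessor inside the second object DP of the clause headed by 'asked'; does not c-command the reflexive — cannot bind it (Principle A).

Laura's accountant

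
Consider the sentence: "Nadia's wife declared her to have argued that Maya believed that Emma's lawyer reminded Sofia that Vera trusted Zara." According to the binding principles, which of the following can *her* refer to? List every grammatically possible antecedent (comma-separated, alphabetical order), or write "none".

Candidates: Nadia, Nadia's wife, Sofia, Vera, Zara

*her* is a pronoun; Principle B requires it to be free in its binding domain — the matrix clause.
— Nadia: possessor inside the subject DP of the matrix clause; does not c-command the pronoun — Principle B does not apply; allowed.
— Nadia's wife: subject of the matrix clause; c-commands the pronoun within its binding domain — blocked (Principle B).
— Sofia: object of the clause headed by 'reminded'; is c-commanded by the pronoun; coreference would bind this R-expression — blocked (Principle C).
— Vera: subject of the clause headed by 'trusted'; is c-commanded by the pronoun; coreference would bind this R-expression — blocked (Principle C).
— Zara: object of the clause headed by 'trusted'; is c-commanded by the pronoun; coreference would bind this R-expression — blocked (Principle C).

Nadia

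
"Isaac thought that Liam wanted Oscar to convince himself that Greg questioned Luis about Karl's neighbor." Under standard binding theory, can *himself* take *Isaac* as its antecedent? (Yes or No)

No

*himself* is a reflexive; Principle A requires it to be bound within its binding domain — the clause headed by 'convince'.
— Isaac: subject of the matrix clause; c-commands the reflexive but lies outside its binding domain — cannot bind it (Principle A).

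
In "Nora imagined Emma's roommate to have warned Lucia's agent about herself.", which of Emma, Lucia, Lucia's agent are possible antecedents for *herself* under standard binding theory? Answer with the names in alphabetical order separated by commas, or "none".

Lucia's agent

*herself* is a reflexive; Principle A requires it to be bound within its binding domain — the clause headed by 'warned'.
— Emma: possessor inside the subject DP of the clause headed by 'warned'; does not c-command the reflexive — cannot bind it (Principle A).
— Lucia: possessor inside the object DP of the clause headed by 'warned'; does not c-command the reflexive — cannot bind it (Principle A).
— Lucia's agent: object of the clause headed by 'warned'; c-commands the reflexive within its binding domain — allowed (Principle A).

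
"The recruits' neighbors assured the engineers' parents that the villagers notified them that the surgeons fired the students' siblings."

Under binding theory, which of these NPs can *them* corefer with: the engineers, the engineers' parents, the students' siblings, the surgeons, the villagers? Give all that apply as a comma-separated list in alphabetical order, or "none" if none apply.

*them* is a pronoun; Principle B requires it to be free in its binding domain — the clause headed by 'notified'.
— the engineers: possessor inside the object DP of the matrix clause; does not c-command the pronoun — Principle B does not apply; allowed.
— the engineers' parents: object of the matrix clause; c-commands the pronoun but lies outside its binding domain — allowed.
— the students' siblings: object of the clause headed by 'fired'; is c-commanded by the pronoun; coreference would bind this R-expression — blocked (Principle C).
— the surgeons: subject of the clause headed by 'fired'; is c-commanded by the pronoun; coreference would bind this R-expression — blocked (Principle C).
— the villagers: subject of the clause headed by 'notified'; c-commands the pronoun within its binding domain — blocked (Principle B).

the engineers, the engineers' parents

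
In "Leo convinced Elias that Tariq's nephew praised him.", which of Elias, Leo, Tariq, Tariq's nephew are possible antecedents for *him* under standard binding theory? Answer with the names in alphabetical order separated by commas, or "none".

*him* is a pronoun; Principle B requires it to be free in its binding domain — the clause headed by 'praised'.
— Elias: object of the matrix clause; c-commands the pronoun but lies outside its binding domain — allowed.
— Leo: subject of the matrix clause; c-commands the pronoun but lies outside its binding domain — allowed.
— Tariq: possessor inside the subject DP of the clause headed by 'praised'; does not c-command the pronoun — Principle B does not apply; allowed.
— Tariq's nephew: subject of the clause headed by 'praised'; c-commands the pronoun within its binding domain — blocked (Principle B).

Elias, Leo, Tariq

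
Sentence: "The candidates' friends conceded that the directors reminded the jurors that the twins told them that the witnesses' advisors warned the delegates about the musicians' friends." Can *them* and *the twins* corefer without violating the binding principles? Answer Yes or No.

No

*the twins* is an R-expression; Principle C requires it to be free (not bound by any c-commanding expression).
— them: object of the clause headed by 'told'; the R-expression locally c-commands the pronoun — coreference blocked (Principle B on the pronoun).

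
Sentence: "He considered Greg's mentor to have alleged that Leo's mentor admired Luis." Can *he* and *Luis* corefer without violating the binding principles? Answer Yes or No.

No

*Luis* is an R-expression; Principle C requires it to be free (not bound by any c-commanding expression).
— he: subject of the matrix clause; the pronoun c-commands the R-expression — coreference blocked (Principle C).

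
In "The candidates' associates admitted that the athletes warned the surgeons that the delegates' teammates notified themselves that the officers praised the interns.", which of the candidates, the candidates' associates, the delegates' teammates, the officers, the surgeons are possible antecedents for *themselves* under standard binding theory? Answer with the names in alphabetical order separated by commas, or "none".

the delegates' teammates

*themselves* is a reflexive; Principle A requires it to be bound within its binding domain — the clause headed by 'notified'.
— the candidates: possessor inside the subject DP of the matrix clause; does not c-command the reflexive — cannot bind it (Principle A).
— the candidates' associates: subject of the matrix clause; c-commands the reflexive but lies outside its binding domain — cannot bind it (Principle A).
— the delegates' teammates: subject of the clause headed by 'notified'; c-commands the reflexive within its binding domain — allowed (Principle A).
— the officers: subject of the clause headed by 'praised'; does not c-command the reflexive — cannot bind it (Principle A).
— the surgeons: object of the clause headed by 'warned'; c-commands the reflexive but lies outside its binding domain — cannot bind it (Principle A).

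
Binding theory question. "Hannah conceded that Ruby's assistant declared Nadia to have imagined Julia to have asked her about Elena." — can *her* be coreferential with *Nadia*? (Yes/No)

Yes

*her* is a pronoun; Principle B requires it to be free in its binding domain — the clause headed by 'asked'.
— Nadia: subject of the clause headed by 'imagined'; c-commands the pronoun but lies outside its binding domain — allowed.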